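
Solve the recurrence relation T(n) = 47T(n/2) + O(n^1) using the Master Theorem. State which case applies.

Master Theorem for T(n) = 47T(n/2) + O(n^1):

a = 47, b = 2, c = 1
log_b(a) = log_2(47) = 5.5546

Case 1: c = 1 < log_2(47) = 5.5546
T(n) = O(n^(log_2 47))

For T(n) = 47T(n/2) + O(n^1): log_2(47) = 5.5546. This is Case 1 of the Master Theorem (c < log_b(a), work dominated by leaves), giving O(n^(log_2 47)).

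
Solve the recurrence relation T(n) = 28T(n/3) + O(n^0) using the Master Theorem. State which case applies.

Master Theorem for T(n) = 28T(n/3) + O(n^0):

a = 28, b = 3, c = 0
log_b(a) = log_3(28) = 3.0331

Case 1: c = 0 < log_3(28) = 3.0331
T(n) = O(n^(log_3 28))

For T(n) = 28T(n/3) + O(n^0): log_3(28) = 3.0331. This is Case 1 of the Master Theorem (c < log_b(a), work dominated by leaves), giving O(n^(log_3 28)).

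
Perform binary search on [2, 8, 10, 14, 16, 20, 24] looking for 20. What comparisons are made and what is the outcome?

Binary search for 20 in [2, 8, 10, 14, 16, 20, 24]:

lo=0, hi=6, mid=3, arr[mid]=14 -> 14 < 20, search right half
lo=4, hi=6, mid=5, arr[mid]=20 -> Found target at index 5!

Binary search finds 20 at index 5 after 2 comparisons. The search repeatedly halves the search space by comparing with the middle element.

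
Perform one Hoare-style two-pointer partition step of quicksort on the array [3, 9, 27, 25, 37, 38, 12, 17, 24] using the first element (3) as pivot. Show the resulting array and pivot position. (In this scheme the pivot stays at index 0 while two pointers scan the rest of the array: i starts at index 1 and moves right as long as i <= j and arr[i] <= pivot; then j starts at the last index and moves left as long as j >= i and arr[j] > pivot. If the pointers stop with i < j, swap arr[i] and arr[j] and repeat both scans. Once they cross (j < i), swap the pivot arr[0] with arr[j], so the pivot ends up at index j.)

Hoare-style two-pointer partition with pivot = 3:

Initial array: [3, 9, 27, 25, 37, 38, 12, 17, 24]

Pointers start at i = 1, j = 8.
i ends at 1, j ends at 0: the pointers have crossed (j < i), so scanning stops.

j = 0, so swapping arr[0] with arr[j] leaves the pivot at position 0: [3, 9, 27, 25, 37, 38, 12, 17, 24]
Pivot position: 0

After partitioning with pivot 3, the array becomes [3, 9, 27, 25, 37, 38, 12, 17, 24]. The pivot is placed at index 0. All elements to the left of the pivot are <= 3, and all elements to the right are > 3.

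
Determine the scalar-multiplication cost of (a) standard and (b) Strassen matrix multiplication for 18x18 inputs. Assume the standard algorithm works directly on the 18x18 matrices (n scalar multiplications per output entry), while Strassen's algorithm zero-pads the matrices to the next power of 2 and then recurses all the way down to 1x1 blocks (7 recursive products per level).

Matrix multiplication for 18x18 matrices:

Strassen's algorithm requires power-of-2 dimensions. Pad 18x18 to 32x32 (next power of 2).

Standard algorithm: 18^3 = 5832 multiplications
Strassen's algorithm: 7^(log2(32)) = 7^5 = 16807 multiplications
Difference: 5832 - 16807 = -10975 (Strassen uses MORE here due to padding overhead — for small or just-over-power-of-2 n, padding can outweigh the per-level savings)

Standard: 5832 multiplications (18^3). Strassen: 16807 multiplications (7^5, after padding to 32x32). Strassen reduces 8 recursive multiplications to 7 at each level.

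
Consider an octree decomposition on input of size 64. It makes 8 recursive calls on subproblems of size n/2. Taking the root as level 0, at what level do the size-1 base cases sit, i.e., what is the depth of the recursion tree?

For divide and conquer with division factor 2:

Problem sizes at each level:
Level 0: 64
Level 1: 32
Level 2: 16
Level 3: 8
Level 4: 4
Level 5: 2
Level 6: 1

The root is level 0 and the size-1 base case is level 6 (the tree spans levels 0 through 6, i.e. 7 levels counting the root), so the depth is the number of divisions: log_2(64) = 6

The recursion tree depth is log_2(64) = 6. At each level, the problem size is divided by 2, so it takes 6 divisions to reduce to a base case of size 1. The algorithm makes 8 recursive calls at each level.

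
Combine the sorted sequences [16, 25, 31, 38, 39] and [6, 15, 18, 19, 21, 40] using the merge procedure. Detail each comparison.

Merging process:

Compare 16 vs 6: take 6 from right. Merged: [6]
Compare 16 vs 15: take 15 from right. Merged: [6, 15]
Compare 16 vs 18: take 16 from left. Merged: [6, 15, 16]
Compare 25 vs 18: take 18 from right. Merged: [6, 15, 16, 18]
Compare 25 vs 19: take 19 from right. Merged: [6, 15, 16, 18, 19]
Compare 25 vs 21: take 21 from right. Merged: [6, 15, 16, 18, 19, 21]
Compare 25 vs 40: take 25 from left. Merged: [6, 15, 16, 18, 19, 21, 25]
Compare 31 vs 40: take 31 from left. Merged: [6, 15, 16, 18, 19, 21, 25, 31]
Compare 38 vs 40: take 38 from left. Merged: [6, 15, 16, 18, 19, 21, 25, 31, 38]
Compare 39 vs 40: take 39 from left. Merged: [6, 15, 16, 18, 19, 21, 25, 31, 38, 39]
Append remaining from right: [40]. Merged: [6, 15, 16, 18, 19, 21, 25, 31, 38, 39, 40]

Final merged array: [6, 15, 16, 18, 19, 21, 25, 31, 38, 39, 40]
Total comparisons: 10

The merged array is [6, 15, 16, 18, 19, 21, 25, 31, 38, 39, 40], requiring 10 comparisons. The merge step runs in O(n) time where n is the total number of elements.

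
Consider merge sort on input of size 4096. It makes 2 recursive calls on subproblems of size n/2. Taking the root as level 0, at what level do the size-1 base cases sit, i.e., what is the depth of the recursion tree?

For divide and conquer with division factor 2:

Problem sizes at each level:
Level 0: 4096
Level 1: 2048
Level 2: 1024
Level 3: 512
Level 4: 256
Level 5: 128
Level 6: 64
Level 7: 32
Level 8: 16
Level 9: 8
Level 10: 4
Level 11: 2
Level 12: 1

The root is level 0 and the size-1 base case is level 12 (the tree spans levels 0 through 12, i.e. 13 levels counting the root), so the depth is the number of divisions: log_2(4096) = 12

The recursion tree depth is log_2(4096) = 12. At each level, the problem size is divided by 2, so it takes 12 divisions to reduce to a base case of size 1. The algorithm makes 2 recursive calls at each level.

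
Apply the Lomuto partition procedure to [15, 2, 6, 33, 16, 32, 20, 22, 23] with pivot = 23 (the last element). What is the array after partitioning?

Lomuto partition with pivot = 23:

Initial array: [15, 2, 6, 33, 16, 32, 20, 22, 23]

arr[0]=15 <= 23: swap with position 0, array becomes [15, 2, 6, 33, 16, 32, 20, 22, 23]
arr[1]=2 <= 23: swap with position 1, array becomes [15, 2, 6, 33, 16, 32, 20, 22, 23]
arr[2]=6 <= 23: swap with position 2, array becomes [15, 2, 6, 33, 16, 32, 20, 22, 23]
arr[3]=33 > 23: no swap
arr[4]=16 <= 23: swap with position 3, array becomes [15, 2, 6, 16, 33, 32, 20, 22, 23]
arr[5]=32 > 23: no swap
arr[6]=20 <= 23: swap with position 4, array becomes [15, 2, 6, 16, 20, 32, 33, 22, 23]
arr[7]=22 <= 23: swap with position 5, array becomes [15, 2, 6, 16, 20, 22, 33, 32, 23]

Place pivot at position 6: [15, 2, 6, 16, 20, 22, 23, 32, 33]
Pivot position: 6

After partitioning with pivot 23, the array becomes [15, 2, 6, 16, 20, 22, 23, 32, 33]. The pivot is placed at index 6. All elements to the left of the pivot are <= 23, and all elements to the right are > 23.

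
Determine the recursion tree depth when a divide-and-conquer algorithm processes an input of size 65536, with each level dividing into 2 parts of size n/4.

For divide and conquer with division factor 4:

Problem sizes at each level:
Level 0: 65536
Level 1: 16384
Level 2: 4096
Level 3: 1024
Level 4: 256
Level 5: 64
Level 6: 16
Level 7: 4
Level 8: 1

The root is level 0 and the size-1 base case is level 8 (the tree spans levels 0 through 8, i.e. 9 levels counting the root), so the depth is the number of divisions: log_4(65536) = 8

The recursion tree depth is log_4(65536) = 8. At each level, the problem size is divided by 4, so it takes 8 divisions to reduce to a base case of size 1. The algorithm makes 2 recursive calls at each level.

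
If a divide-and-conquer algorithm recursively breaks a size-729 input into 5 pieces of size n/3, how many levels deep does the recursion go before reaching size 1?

For divide and conquer with division factor 3:

Problem sizes at each level:
Level 0: 729
Level 1: 243
Level 2: 81
Level 3: 27
Level 4: 9
Level 5: 3
Level 6: 1

The root is level 0 and the size-1 base case is level 6 (the tree spans levels 0 through 6, i.e. 7 levels counting the root), so the depth is the number of divisions: log_3(729) = 6

The recursion tree depth is log_3(729) = 6. At each level, the problem size is divided by 3, so it takes 6 divisions to reduce to a base case of size 1. The algorithm makes 5 recursive calls at each level.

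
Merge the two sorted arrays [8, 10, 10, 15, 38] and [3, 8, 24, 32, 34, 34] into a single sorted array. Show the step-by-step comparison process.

Merging process:

Compare 8 vs 3: take 3 from right. Merged: [3]
Compare 8 vs 8: take 8 from left. Merged: [3, 8]
Compare 10 vs 8: take 8 from right. Merged: [3, 8, 8]
Compare 10 vs 24: take 10 from left. Merged: [3, 8, 8, 10]
Compare 10 vs 24: take 10 from left. Merged: [3, 8, 8, 10, 10]
Compare 15 vs 24: take 15 from left. Merged: [3, 8, 8, 10, 10, 15]
Compare 38 vs 24: take 24 from right. Merged: [3, 8, 8, 10, 10, 15, 24]
Compare 38 vs 32: take 32 from right. Merged: [3, 8, 8, 10, 10, 15, 24, 32]
Compare 38 vs 34: take 34 from right. Merged: [3, 8, 8, 10, 10, 15, 24, 32, 34]
Compare 38 vs 34: take 34 from right. Merged: [3, 8, 8, 10, 10, 15, 24, 32, 34, 34]
Append remaining from left: [38]. Merged: [3, 8, 8, 10, 10, 15, 24, 32, 34, 34, 38]

Final merged array: [3, 8, 8, 10, 10, 15, 24, 32, 34, 34, 38]
Total comparisons: 10

The merged array is [3, 8, 8, 10, 10, 15, 24, 32, 34, 34, 38], requiring 10 comparisons. The merge step runs in O(n) time where n is the total number of elements.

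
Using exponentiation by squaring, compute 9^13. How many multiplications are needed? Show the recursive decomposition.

Computing 9^13 by squaring (build up from 9^1; each line after the first costs one multiplication):

9^1 = 9
9^2 = (9^1)^2 = 9^2 = 81
9^3 = 9 * 9^2 = 9 * 81 = 729
9^6 = (9^3)^2 = 729^2 = 531441
9^12 = (9^6)^2 = 531441^2 = 282429536481
9^13 = 9 * 9^12 = 9 * 282429536481 = 2541865828329

Result: 2541865828329
Multiplications needed: 5 (5 lines after 9^1)

9^13 = 2541865828329. Using exponentiation by squaring, this requires 5 multiplications. The key idea: if the exponent is even, square the half-power; if odd, multiply by the base once.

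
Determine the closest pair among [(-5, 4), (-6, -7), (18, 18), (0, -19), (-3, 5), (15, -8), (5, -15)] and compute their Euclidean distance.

Computing all pairwise distances among 7 points:

d((-5, 4), (-6, -7)) = 11.0454
d((-5, 4), (18, 18)) = 26.9258
d((-5, 4), (0, -19)) = 23.5372
d((-5, 4), (-3, 5)) = 2.2361 <-- minimum
d((-5, 4), (15, -8)) = 23.3238
d((-5, 4), (5, -15)) = 21.4709
d((-6, -7), (18, 18)) = 34.6554
d((-6, -7), (0, -19)) = 13.4164
d((-6, -7), (-3, 5)) = 12.3693
d((-6, -7), (15, -8)) = 21.0238
d((-6, -7), (5, -15)) = 13.6015
d((18, 18), (0, -19)) = 41.1461
d((18, 18), (-3, 5)) = 24.6982
d((18, 18), (15, -8)) = 26.1725
d((18, 18), (5, -15)) = 35.4683
d((0, -19), (-3, 5)) = 24.1868
d((0, -19), (15, -8)) = 18.6011
d((0, -19), (5, -15)) = 6.4031
d((-3, 5), (15, -8)) = 22.2036
d((-3, 5), (5, -15)) = 21.5407
d((15, -8), (5, -15)) = 12.2066

Closest pair: (-5, 4) and (-3, 5) with distance 2.2361

The closest pair is (-5, 4) and (-3, 5) with Euclidean distance 2.2361. For 7 points, brute-force pairwise comparison is shown above. For large n, the divide-and-conquer algorithm (sort by x, recurse on halves, check the dividing strip) achieves O(n log n).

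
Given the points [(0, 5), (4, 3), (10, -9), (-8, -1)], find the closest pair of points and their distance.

Computing all pairwise distances among 4 points:

d((0, 5), (4, 3)) = 4.4721 <-- minimum
d((0, 5), (10, -9)) = 17.2047
d((0, 5), (-8, -1)) = 10.0
d((4, 3), (10, -9)) = 13.4164
d((4, 3), (-8, -1)) = 12.6491
d((10, -9), (-8, -1)) = 19.6977

Closest pair: (0, 5) and (4, 3) with distance 4.4721

The closest pair is (0, 5) and (4, 3) with Euclidean distance 4.4721. For 4 points, brute-force pairwise comparison is shown above. For large n, the divide-and-conquer algorithm (sort by x, recurse on halves, check the dividing strip) achieves O(n log n).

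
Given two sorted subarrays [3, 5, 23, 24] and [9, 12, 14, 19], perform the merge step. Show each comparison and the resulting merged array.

Merging process:

Compare 3 vs 9: take 3 from left. Merged: [3]
Compare 5 vs 9: take 5 from left. Merged: [3, 5]
Compare 23 vs 9: take 9 from right. Merged: [3, 5, 9]
Compare 23 vs 12: take 12 from right. Merged: [3, 5, 9, 12]
Compare 23 vs 14: take 14 from right. Merged: [3, 5, 9, 12, 14]
Compare 23 vs 19: take 19 from right. Merged: [3, 5, 9, 12, 14, 19]
Append remaining from left: [23, 24]. Merged: [3, 5, 9, 12, 14, 19, 23, 24]

Final merged array: [3, 5, 9, 12, 14, 19, 23, 24]
Total comparisons: 6

The merged array is [3, 5, 9, 12, 14, 19, 23, 24], requiring 6 comparisons. The merge step runs in O(n) time where n is the total number of elements.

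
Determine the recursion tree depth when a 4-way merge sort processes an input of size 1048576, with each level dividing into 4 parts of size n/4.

For divide and conquer with division factor 4:

Problem sizes at each level:
Level 0: 1048576
Level 1: 262144
Level 2: 65536
Level 3: 16384
Level 4: 4096
Level 5: 1024
Level 6: 256
Level 7: 64
Level 8: 16
Level 9: 4
Level 10: 1

The root is level 0 and the size-1 base case is level 10 (the tree spans levels 0 through 10, i.e. 11 levels counting the root), so the depth is the number of divisions: log_4(1048576) = 10

The recursion tree depth is log_4(1048576) = 10. At each level, the problem size is divided by 4, so it takes 10 divisions to reduce to a base case of size 1. The algorithm makes 4 recursive calls at each level.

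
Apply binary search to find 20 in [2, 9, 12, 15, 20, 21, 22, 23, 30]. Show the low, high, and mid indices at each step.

Binary search for 20 in [2, 9, 12, 15, 20, 21, 22, 23, 30]:

lo=0, hi=8, mid=4, arr[mid]=20 -> Found target at index 4!

Binary search finds 20 at index 4 after 1 comparisons. The search repeatedly halves the search space by comparing with the middle element.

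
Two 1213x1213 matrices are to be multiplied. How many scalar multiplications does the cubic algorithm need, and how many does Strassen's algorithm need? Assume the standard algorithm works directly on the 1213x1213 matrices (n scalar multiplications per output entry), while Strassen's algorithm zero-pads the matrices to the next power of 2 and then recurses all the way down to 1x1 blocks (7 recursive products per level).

Matrix multiplication for 1213x1213 matrices:

Strassen's algorithm requires power-of-2 dimensions. Pad 1213x1213 to 2048x2048 (next power of 2).

Standard algorithm: 1213^3 = 1784770597 multiplications
Strassen's algorithm: 7^(log2(2048)) = 7^11 = 1977326743 multiplications
Difference: 1784770597 - 1977326743 = -192556146 (Strassen uses MORE here due to padding overhead — for small or just-over-power-of-2 n, padding can outweigh the per-level savings)

Standard: 1784770597 multiplications (1213^3). Strassen: 1977326743 multiplications (7^11, after padding to 2048x2048). Strassen reduces 8 recursive multiplications to 7 at each level.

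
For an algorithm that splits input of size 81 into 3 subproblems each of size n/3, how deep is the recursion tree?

For divide and conquer with division factor 3:

Problem sizes at each level:
Level 0: 81
Level 1: 27
Level 2: 9
Level 3: 3
Level 4: 1

The root is level 0 and the size-1 base case is level 4 (the tree spans levels 0 through 4, i.e. 5 levels counting the root), so the depth is the number of divisions: log_3(81) = 4

The recursion tree depth is log_3(81) = 4. At each level, the problem size is divided by 3, so it takes 4 divisions to reduce to a base case of size 1. The algorithm makes 3 recursive calls at each level.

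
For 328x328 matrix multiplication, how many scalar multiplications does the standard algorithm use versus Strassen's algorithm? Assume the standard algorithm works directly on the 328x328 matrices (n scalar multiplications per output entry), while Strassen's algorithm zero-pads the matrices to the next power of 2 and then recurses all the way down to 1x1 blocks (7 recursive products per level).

Matrix multiplication for 328x328 matrices:

Strassen's algorithm requires power-of-2 dimensions. Pad 328x328 to 512x512 (next power of 2).

Standard algorithm: 328^3 = 35287552 multiplications
Strassen's algorithm: 7^(log2(512)) = 7^9 = 40353607 multiplications
Difference: 35287552 - 40353607 = -5066055 (Strassen uses MORE here due to padding overhead — for small or just-over-power-of-2 n, padding can outweigh the per-level savings)

Standard: 35287552 multiplications (328^3). Strassen: 40353607 multiplications (7^9, after padding to 512x512). Strassen reduces 8 recursive multiplications to 7 at each level.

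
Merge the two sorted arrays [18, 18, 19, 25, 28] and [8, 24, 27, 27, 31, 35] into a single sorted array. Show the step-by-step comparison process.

Merging process:

Compare 18 vs 8: take 8 from right. Merged: [8]
Compare 18 vs 24: take 18 from left. Merged: [8, 18]
Compare 18 vs 24: take 18 from left. Merged: [8, 18, 18]
Compare 19 vs 24: take 19 from left. Merged: [8, 18, 18, 19]
Compare 25 vs 24: take 24 from right. Merged: [8, 18, 18, 19, 24]
Compare 25 vs 27: take 25 from left. Merged: [8, 18, 18, 19, 24, 25]
Compare 28 vs 27: take 27 from right. Merged: [8, 18, 18, 19, 24, 25, 27]
Compare 28 vs 27: take 27 from right. Merged: [8, 18, 18, 19, 24, 25, 27, 27]
Compare 28 vs 31: take 28 from left. Merged: [8, 18, 18, 19, 24, 25, 27, 27, 28]
Append remaining from right: [31, 35]. Merged: [8, 18, 18, 19, 24, 25, 27, 27, 28, 31, 35]

Final merged array: [8, 18, 18, 19, 24, 25, 27, 27, 28, 31, 35]
Total comparisons: 9

The merged array is [8, 18, 18, 19, 24, 25, 27, 27, 28, 31, 35], requiring 9 comparisons. The merge step runs in O(n) time where n is the total number of elements.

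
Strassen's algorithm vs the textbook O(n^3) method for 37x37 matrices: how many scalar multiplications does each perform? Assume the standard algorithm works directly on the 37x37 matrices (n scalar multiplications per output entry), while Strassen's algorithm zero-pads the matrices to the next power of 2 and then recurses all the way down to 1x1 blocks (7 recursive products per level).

Matrix multiplication for 37x37 matrices:

Strassen's algorithm requires power-of-2 dimensions. Pad 37x37 to 64x64 (next power of 2).

Standard algorithm: 37^3 = 50653 multiplications
Strassen's algorithm: 7^(log2(64)) = 7^6 = 117649 multiplications
Difference: 50653 - 117649 = -66996 (Strassen uses MORE here due to padding overhead — for small or just-over-power-of-2 n, padding can outweigh the per-level savings)

Standard: 50653 multiplications (37^3). Strassen: 117649 multiplications (7^6, after padding to 64x64). Strassen reduces 8 recursive multiplications to 7 at each level.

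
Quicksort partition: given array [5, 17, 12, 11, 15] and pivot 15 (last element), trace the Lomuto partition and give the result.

Lomuto partition with pivot = 15:

Initial array: [5, 17, 12, 11, 15]

arr[0]=5 <= 15: swap with position 0, array becomes [5, 17, 12, 11, 15]
arr[1]=17 > 15: no swap
arr[2]=12 <= 15: swap with position 1, array becomes [5, 12, 17, 11, 15]
arr[3]=11 <= 15: swap with position 2, array becomes [5, 12, 11, 17, 15]

Place pivot at position 3: [5, 12, 11, 15, 17]
Pivot position: 3

After partitioning with pivot 15, the array becomes [5, 12, 11, 15, 17]. The pivot is placed at index 3. All elements to the left of the pivot are <= 15, and all elements to the right are > 15.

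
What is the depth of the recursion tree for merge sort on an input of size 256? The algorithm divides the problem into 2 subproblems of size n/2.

For divide and conquer with division factor 2:

Problem sizes at each level:
Level 0: 256
Level 1: 128
Level 2: 64
Level 3: 32
Level 4: 16
Level 5: 8
Level 6: 4
Level 7: 2
Level 8: 1

The root is level 0 and the size-1 base case is level 8 (the tree spans levels 0 through 8, i.e. 9 levels counting the root), so the depth is the number of divisions: log_2(256) = 8

The recursion tree depth is log_2(256) = 8. At each level, the problem size is divided by 2, so it takes 8 divisions to reduce to a base case of size 1. The algorithm makes 2 recursive calls at each level.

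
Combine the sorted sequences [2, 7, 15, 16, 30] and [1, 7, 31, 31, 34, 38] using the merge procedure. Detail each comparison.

Merging process:

Compare 2 vs 1: take 1 from right. Merged: [1]
Compare 2 vs 7: take 2 from left. Merged: [1, 2]
Compare 7 vs 7: take 7 from left. Merged: [1, 2, 7]
Compare 15 vs 7: take 7 from right. Merged: [1, 2, 7, 7]
Compare 15 vs 31: take 15 from left. Merged: [1, 2, 7, 7, 15]
Compare 16 vs 31: take 16 from left. Merged: [1, 2, 7, 7, 15, 16]
Compare 30 vs 31: take 30 from left. Merged: [1, 2, 7, 7, 15, 16, 30]
Append remaining from right: [31, 31, 34, 38]. Merged: [1, 2, 7, 7, 15, 16, 30, 31, 31, 34, 38]

Final merged array: [1, 2, 7, 7, 15, 16, 30, 31, 31, 34, 38]
Total comparisons: 7

The merged array is [1, 2, 7, 7, 15, 16, 30, 31, 31, 34, 38], requiring 7 comparisons. The merge step runs in O(n) time where n is the total number of elements.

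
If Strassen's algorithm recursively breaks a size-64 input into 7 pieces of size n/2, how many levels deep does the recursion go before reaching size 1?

For divide and conquer with division factor 2:

Problem sizes at each level:
Level 0: 64
Level 1: 32
Level 2: 16
Level 3: 8
Level 4: 4
Level 5: 2
Level 6: 1

The root is level 0 and the size-1 base case is level 6 (the tree spans levels 0 through 6, i.e. 7 levels counting the root), so the depth is the number of divisions: log_2(64) = 6

The recursion tree depth is log_2(64) = 6. At each level, the problem size is divided by 2, so it takes 6 divisions to reduce to a base case of size 1. The algorithm makes 7 recursive calls at each level.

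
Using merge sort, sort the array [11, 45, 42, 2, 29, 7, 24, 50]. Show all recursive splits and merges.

Merge sort trace:

Split: [11, 45, 42, 2, 29, 7, 24, 50] -> [11, 45, 42, 2] and [29, 7, 24, 50]
  Split: [11, 45, 42, 2] -> [11, 45] and [42, 2]
    Split: [11, 45] -> [11] and [45]
    Merge: [11] + [45] -> [11, 45]
    Split: [42, 2] -> [42] and [2]
    Merge: [42] + [2] -> [2, 42]
  Merge: [11, 45] + [2, 42] -> [2, 11, 42, 45]
  Split: [29, 7, 24, 50] -> [29, 7] and [24, 50]
    Split: [29, 7] -> [29] and [7]
    Merge: [29] + [7] -> [7, 29]
    Split: [24, 50] -> [24] and [50]
    Merge: [24] + [50] -> [24, 50]
  Merge: [7, 29] + [24, 50] -> [7, 24, 29, 50]
Merge: [2, 11, 42, 45] + [7, 24, 29, 50] -> [2, 7, 11, 24, 29, 42, 45, 50]

Final sorted array: [2, 7, 11, 24, 29, 42, 45, 50]

The merge sort proceeds by recursively splitting the array and merging sorted halves.
After all merges, the sorted array is [2, 7, 11, 24, 29, 42, 45, 50].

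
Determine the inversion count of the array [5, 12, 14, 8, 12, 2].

Finding inversions in [5, 12, 14, 8, 12, 2]:

(0, 5): arr[0]=5 > arr[5]=2
(1, 3): arr[1]=12 > arr[3]=8
(1, 5): arr[1]=12 > arr[5]=2
(2, 3): arr[2]=14 > arr[3]=8
(2, 4): arr[2]=14 > arr[4]=12
(2, 5): arr[2]=14 > arr[5]=2
(3, 5): arr[3]=8 > arr[5]=2
(4, 5): arr[4]=12 > arr[5]=2

Total inversions: 8

The array has 8 inversion(s): (0,5), (1,3), (1,5), (2,3), (2,4), (2,5), (3,5), (4,5). Each pair (i,j) satisfies i < j and arr[i] > arr[j].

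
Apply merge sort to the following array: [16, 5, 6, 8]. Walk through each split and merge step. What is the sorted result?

Merge sort trace:

Split: [16, 5, 6, 8] -> [16, 5] and [6, 8]
  Split: [16, 5] -> [16] and [5]
  Merge: [16] + [5] -> [5, 16]
  Split: [6, 8] -> [6] and [8]
  Merge: [6] + [8] -> [6, 8]
Merge: [5, 16] + [6, 8] -> [5, 6, 8, 16]

Final sorted array: [5, 6, 8, 16]

The merge sort proceeds by recursively splitting the array and merging sorted halves.
After all merges, the sorted array is [5, 6, 8, 16].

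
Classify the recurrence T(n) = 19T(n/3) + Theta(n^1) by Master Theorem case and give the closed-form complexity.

Master Theorem for T(n) = 19T(n/3) + O(n^1):

a = 19, b = 3, c = 1
log_b(a) = log_3(19) = 2.6801

Case 1: c = 1 < log_3(19) = 2.6801
T(n) = O(n^(log_3 19))

For T(n) = 19T(n/3) + O(n^1): log_3(19) = 2.6801. This is Case 1 of the Master Theorem (c < log_b(a), work dominated by leaves), giving O(n^(log_3 19)).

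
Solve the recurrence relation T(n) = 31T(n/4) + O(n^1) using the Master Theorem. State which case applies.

Master Theorem for T(n) = 31T(n/4) + O(n^1):

a = 31, b = 4, c = 1
log_b(a) = log_4(31) = 2.4771

Case 1: c = 1 < log_4(31) = 2.4771
T(n) = O(n^(log_4 31))

For T(n) = 31T(n/4) + O(n^1): log_4(31) = 2.4771. This is Case 1 of the Master Theorem (c < log_b(a), work dominated by leaves), giving O(n^(log_4 31)).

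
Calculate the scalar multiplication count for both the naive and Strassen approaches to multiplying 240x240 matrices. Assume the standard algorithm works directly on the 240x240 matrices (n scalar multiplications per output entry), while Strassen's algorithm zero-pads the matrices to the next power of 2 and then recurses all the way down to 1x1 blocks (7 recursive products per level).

Matrix multiplication for 240x240 matrices:

Strassen's algorithm requires power-of-2 dimensions. Pad 240x240 to 256x256 (next power of 2).

Standard algorithm: 240^3 = 13824000 multiplications
Strassen's algorithm: 7^(log2(256)) = 7^8 = 5764801 multiplications
Savings: 13824000 - 5764801 = 8059199 multiplications

Standard: 13824000 multiplications (240^3). Strassen: 5764801 multiplications (7^8, after padding to 256x256). Strassen reduces 8 recursive multiplications to 7 at each level.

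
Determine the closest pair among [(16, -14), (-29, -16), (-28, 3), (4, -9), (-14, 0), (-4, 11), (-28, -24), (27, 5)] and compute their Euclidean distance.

Computing all pairwise distances among 8 points:

d((16, -14), (-29, -16)) = 45.0444
d((16, -14), (-28, 3)) = 47.1699
d((16, -14), (4, -9)) = 13.0
d((16, -14), (-14, 0)) = 33.1059
d((16, -14), (-4, 11)) = 32.0156
d((16, -14), (-28, -24)) = 45.1221
d((16, -14), (27, 5)) = 21.9545
d((-29, -16), (-28, 3)) = 19.0263
d((-29, -16), (4, -9)) = 33.7343
d((-29, -16), (-14, 0)) = 21.9317
d((-29, -16), (-4, 11)) = 36.7967
d((-29, -16), (-28, -24)) = 8.0623 <-- minimum
d((-29, -16), (27, 5)) = 59.808
d((-28, 3), (4, -9)) = 34.176
d((-28, 3), (-14, 0)) = 14.3178
d((-28, 3), (-4, 11)) = 25.2982
d((-28, 3), (-28, -24)) = 27.0
d((-28, 3), (27, 5)) = 55.0364
d((4, -9), (-14, 0)) = 20.1246
d((4, -9), (-4, 11)) = 21.5407
d((4, -9), (-28, -24)) = 35.3412
d((4, -9), (27, 5)) = 26.9258
d((-14, 0), (-4, 11)) = 14.8661
d((-14, 0), (-28, -24)) = 27.7849
d((-14, 0), (27, 5)) = 41.3038
d((-4, 11), (-28, -24)) = 42.4382
d((-4, 11), (27, 5)) = 31.5753
d((-28, -24), (27, 5)) = 62.1772

Closest pair: (-29, -16) and (-28, -24) with distance 8.0623

The closest pair is (-29, -16) and (-28, -24) with Euclidean distance 8.0623. For 8 points, brute-force pairwise comparison is shown above. For large n, the divide-and-conquer algorithm (sort by x, recurse on halves, check the dividing strip) achieves O(n log n).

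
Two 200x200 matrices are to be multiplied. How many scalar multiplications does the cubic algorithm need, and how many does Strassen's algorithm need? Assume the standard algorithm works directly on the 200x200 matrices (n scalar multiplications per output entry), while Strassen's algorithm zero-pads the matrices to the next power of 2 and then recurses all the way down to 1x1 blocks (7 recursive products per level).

Matrix multiplication for 200x200 matrices:

Strassen's algorithm requires power-of-2 dimensions. Pad 200x200 to 256x256 (next power of 2).

Standard algorithm: 200^3 = 8000000 multiplications
Strassen's algorithm: 7^(log2(256)) = 7^8 = 5764801 multiplications
Savings: 8000000 - 5764801 = 2235199 multiplications

Standard: 8000000 multiplications (200^3). Strassen: 5764801 multiplications (7^8, after padding to 256x256). Strassen reduces 8 recursive multiplications to 7 at each level.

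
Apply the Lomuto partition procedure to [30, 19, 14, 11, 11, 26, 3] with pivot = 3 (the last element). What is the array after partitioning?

Lomuto partition with pivot = 3:

Initial array: [30, 19, 14, 11, 11, 26, 3]

arr[0]=30 > 3: no swap
arr[1]=19 > 3: no swap
arr[2]=14 > 3: no swap
arr[3]=11 > 3: no swap
arr[4]=11 > 3: no swap
arr[5]=26 > 3: no swap

Place pivot at position 0: [3, 19, 14, 11, 11, 26, 30]
Pivot position: 0

After partitioning with pivot 3, the array becomes [3, 19, 14, 11, 11, 26, 30]. The pivot is placed at index 0. All elements to the left of the pivot are <= 3, and all elements to the right are > 3.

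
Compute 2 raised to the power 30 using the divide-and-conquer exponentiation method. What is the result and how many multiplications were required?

Computing 2^30 by squaring (build up from 2^1; each line after the first costs one multiplication):

2^1 = 2
2^2 = (2^1)^2 = 2^2 = 4
2^3 = 2 * 2^2 = 2 * 4 = 8
2^6 = (2^3)^2 = 8^2 = 64
2^7 = 2 * 2^6 = 2 * 64 = 128
2^14 = (2^7)^2 = 128^2 = 16384
2^15 = 2 * 2^14 = 2 * 16384 = 32768
2^30 = (2^15)^2 = 32768^2 = 1073741824

Result: 1073741824
Multiplications needed: 7 (7 lines after 2^1)

2^30 = 1073741824. Using exponentiation by squaring, this requires 7 multiplications. The key idea: if the exponent is even, square the half-power; if odd, multiply by the base once.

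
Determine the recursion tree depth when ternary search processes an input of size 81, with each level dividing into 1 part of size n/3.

For divide and conquer with division factor 3:

Problem sizes at each level:
Level 0: 81
Level 1: 27
Level 2: 9
Level 3: 3
Level 4: 1

The root is level 0 and the size-1 base case is level 4 (the tree spans levels 0 through 4, i.e. 5 levels counting the root), so the depth is the number of divisions: log_3(81) = 4

The recursion tree depth is log_3(81) = 4. At each level, the problem size is divided by 3, so it takes 4 divisions to reduce to a base case of size 1. The algorithm makes 1 recursive call at each level.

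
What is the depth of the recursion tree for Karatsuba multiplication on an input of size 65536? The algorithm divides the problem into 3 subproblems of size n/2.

For divide and conquer with division factor 2:

Problem sizes at each level:
Level 0: 65536
Level 1: 32768
Level 2: 16384
Level 3: 8192
Level 4: 4096
Level 5: 2048
Level 6: 1024
Level 7: 512
Level 8: 256
Level 9: 128
Level 10: 64
Level 11: 32
Level 12: 16
Level 13: 8
Level 14: 4
Level 15: 2
Level 16: 1

The root is level 0 and the size-1 base case is level 16 (the tree spans levels 0 through 16, i.e. 17 levels counting the root), so the depth is the number of divisions: log_2(65536) = 16

The recursion tree depth is log_2(65536) = 16. At each level, the problem size is divided by 2, so it takes 16 divisions to reduce to a base case of size 1. The algorithm makes 3 recursive calls at each level.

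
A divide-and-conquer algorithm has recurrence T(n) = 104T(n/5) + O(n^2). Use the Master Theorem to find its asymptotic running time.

Master Theorem for T(n) = 104T(n/5) + O(n^2):

a = 104, b = 5, c = 2
log_b(a) = log_5(104) = 2.8857

Case 1: c = 2 < log_5(104) = 2.8857
T(n) = O(n^(log_5 104))

For T(n) = 104T(n/5) + O(n^2): log_5(104) = 2.8857. This is Case 1 of the Master Theorem (c < log_b(a), work dominated by leaves), giving O(n^(log_5 104)).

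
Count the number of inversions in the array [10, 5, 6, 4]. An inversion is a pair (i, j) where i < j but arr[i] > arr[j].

Finding inversions in [10, 5, 6, 4]:

(0, 1): arr[0]=10 > arr[1]=5
(0, 2): arr[0]=10 > arr[2]=6
(0, 3): arr[0]=10 > arr[3]=4
(1, 3): arr[1]=5 > arr[3]=4
(2, 3): arr[2]=6 > arr[3]=4

Total inversions: 5

The array has 5 inversion(s): (0,1), (0,2), (0,3), (1,3), (2,3). Each pair (i,j) satisfies i < j and arr[i] > arr[j].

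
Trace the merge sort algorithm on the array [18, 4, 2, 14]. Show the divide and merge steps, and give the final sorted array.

Merge sort trace:

Split: [18, 4, 2, 14] -> [18, 4] and [2, 14]
  Split: [18, 4] -> [18] and [4]
  Merge: [18] + [4] -> [4, 18]
  Split: [2, 14] -> [2] and [14]
  Merge: [2] + [14] -> [2, 14]
Merge: [4, 18] + [2, 14] -> [2, 4, 14, 18]

Final sorted array: [2, 4, 14, 18]

The merge sort proceeds by recursively splitting the array and merging sorted halves.
After all merges, the sorted array is [2, 4, 14, 18].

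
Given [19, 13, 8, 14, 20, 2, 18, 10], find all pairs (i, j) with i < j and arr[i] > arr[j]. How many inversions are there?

Finding inversions in [19, 13, 8, 14, 20, 2, 18, 10]:

(0, 1): arr[0]=19 > arr[1]=13
(0, 2): arr[0]=19 > arr[2]=8
(0, 3): arr[0]=19 > arr[3]=14
(0, 5): arr[0]=19 > arr[5]=2
(0, 6): arr[0]=19 > arr[6]=18
(0, 7): arr[0]=19 > arr[7]=10
(1, 2): arr[1]=13 > arr[2]=8
(1, 5): arr[1]=13 > arr[5]=2
(1, 7): arr[1]=13 > arr[7]=10
(2, 5): arr[2]=8 > arr[5]=2
(3, 5): arr[3]=14 > arr[5]=2
(3, 7): arr[3]=14 > arr[7]=10
(4, 5): arr[4]=20 > arr[5]=2
(4, 6): arr[4]=20 > arr[6]=18
(4, 7): arr[4]=20 > arr[7]=10
(6, 7): arr[6]=18 > arr[7]=10

Total inversions: 16

The array has 16 inversion(s): (0,1), (0,2), (0,3), (0,5), (0,6), (0,7), (1,2), (1,5), (1,7), (2,5), (3,5), (3,7), (4,5), (4,6), (4,7), (6,7). Each pair (i,j) satisfies i < j and arr[i] > arr[j].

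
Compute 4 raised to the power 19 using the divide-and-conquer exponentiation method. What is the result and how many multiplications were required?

Computing 4^19 by squaring (build up from 4^1; each line after the first costs one multiplication):

4^1 = 4
4^2 = (4^1)^2 = 4^2 = 16
4^4 = (4^2)^2 = 16^2 = 256
4^8 = (4^4)^2 = 256^2 = 65536
4^9 = 4 * 4^8 = 4 * 65536 = 262144
4^18 = (4^9)^2 = 262144^2 = 68719476736
4^19 = 4 * 4^18 = 4 * 68719476736 = 274877906944

Result: 274877906944
Multiplications needed: 6 (6 lines after 4^1)

4^19 = 274877906944. Using exponentiation by squaring, this requires 6 multiplications. The key idea: if the exponent is even, square the half-power; if odd, multiply by the base once.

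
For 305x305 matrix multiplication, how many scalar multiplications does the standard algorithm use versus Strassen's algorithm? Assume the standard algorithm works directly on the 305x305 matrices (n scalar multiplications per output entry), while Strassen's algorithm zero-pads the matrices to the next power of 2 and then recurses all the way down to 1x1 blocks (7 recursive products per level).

Matrix multiplication for 305x305 matrices:

Strassen's algorithm requires power-of-2 dimensions. Pad 305x305 to 512x512 (next power of 2).

Standard algorithm: 305^3 = 28372625 multiplications
Strassen's algorithm: 7^(log2(512)) = 7^9 = 40353607 multiplications
Difference: 28372625 - 40353607 = -11980982 (Strassen uses MORE here due to padding overhead — for small or just-over-power-of-2 n, padding can outweigh the per-level savings)

Standard: 28372625 multiplications (305^3). Strassen: 40353607 multiplications (7^9, after padding to 512x512). Strassen reduces 8 recursive multiplications to 7 at each level.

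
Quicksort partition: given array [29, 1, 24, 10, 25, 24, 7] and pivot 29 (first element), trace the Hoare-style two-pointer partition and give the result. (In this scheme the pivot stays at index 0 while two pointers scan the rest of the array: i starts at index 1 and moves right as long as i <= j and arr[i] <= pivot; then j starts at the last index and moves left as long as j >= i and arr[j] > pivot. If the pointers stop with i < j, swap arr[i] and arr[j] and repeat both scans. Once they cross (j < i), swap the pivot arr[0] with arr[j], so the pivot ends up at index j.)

Hoare-style two-pointer partition with pivot = 29:

Initial array: [29, 1, 24, 10, 25, 24, 7]

Pointers start at i = 1, j = 6.
i ends at 7, j ends at 6: the pointers have crossed (j < i), so scanning stops.

Swap pivot arr[0] with arr[6] to place pivot at position 6: [7, 1, 24, 10, 25, 24, 29]
Pivot position: 6

After partitioning with pivot 29, the array becomes [7, 1, 24, 10, 25, 24, 29]. The pivot is placed at index 6. All elements to the left of the pivot are <= 29, and all elements to the right are > 29.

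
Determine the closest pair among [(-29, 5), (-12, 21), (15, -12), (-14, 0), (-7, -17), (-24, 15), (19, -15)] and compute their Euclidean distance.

Computing all pairwise distances among 7 points:

d((-29, 5), (-12, 21)) = 23.3452
d((-29, 5), (15, -12)) = 47.1699
d((-29, 5), (-14, 0)) = 15.8114
d((-29, 5), (-7, -17)) = 31.1127
d((-29, 5), (-24, 15)) = 11.1803
d((-29, 5), (19, -15)) = 52.0
d((-12, 21), (15, -12)) = 42.638
d((-12, 21), (-14, 0)) = 21.095
d((-12, 21), (-7, -17)) = 38.3275
d((-12, 21), (-24, 15)) = 13.4164
d((-12, 21), (19, -15)) = 47.5079
d((15, -12), (-14, 0)) = 31.3847
d((15, -12), (-7, -17)) = 22.561
d((15, -12), (-24, 15)) = 47.4342
d((15, -12), (19, -15)) = 5.0 <-- minimum
d((-14, 0), (-7, -17)) = 18.3848
d((-14, 0), (-24, 15)) = 18.0278
d((-14, 0), (19, -15)) = 36.2491
d((-7, -17), (-24, 15)) = 36.2353
d((-7, -17), (19, -15)) = 26.0768
d((-24, 15), (19, -15)) = 52.4309

Closest pair: (15, -12) and (19, -15) with distance 5.0

The closest pair is (15, -12) and (19, -15) with Euclidean distance 5.0. For 7 points, brute-force pairwise comparison is shown above. For large n, the divide-and-conquer algorithm (sort by x, recurse on halves, check the dividing strip) achieves O(n log n).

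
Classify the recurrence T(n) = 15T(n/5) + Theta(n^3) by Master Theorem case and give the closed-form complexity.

Master Theorem for T(n) = 15T(n/5) + O(n^3):

a = 15, b = 5, c = 3
log_b(a) = log_5(15) = 1.6826

Case 3: c = 3 > log_5(15) = 1.6826
T(n) = O(n^3) = O(n^3)

For T(n) = 15T(n/5) + O(n^3): log_5(15) = 1.6826. This is Case 3 of the Master Theorem (c > log_b(a), work dominated by root), giving O(n^3).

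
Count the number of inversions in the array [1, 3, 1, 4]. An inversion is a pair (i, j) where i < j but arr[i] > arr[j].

Finding inversions in [1, 3, 1, 4]:

(1, 2): arr[1]=3 > arr[2]=1

Total inversions: 1

The array has 1 inversion(s): (1,2). Each pair (i,j) satisfies i < j and arr[i] > arr[j].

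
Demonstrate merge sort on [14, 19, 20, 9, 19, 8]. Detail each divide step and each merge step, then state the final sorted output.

Merge sort trace:

Split: [14, 19, 20, 9, 19, 8] -> [14, 19, 20] and [9, 19, 8]
  Split: [14, 19, 20] -> [14] and [19, 20]
    Split: [19, 20] -> [19] and [20]
    Merge: [19] + [20] -> [19, 20]
  Merge: [14] + [19, 20] -> [14, 19, 20]
  Split: [9, 19, 8] -> [9] and [19, 8]
    Split: [19, 8] -> [19] and [8]
    Merge: [19] + [8] -> [8, 19]
  Merge: [9] + [8, 19] -> [8, 9, 19]
Merge: [14, 19, 20] + [8, 9, 19] -> [8, 9, 14, 19, 19, 20]

Final sorted array: [8, 9, 14, 19, 19, 20]

The merge sort proceeds by recursively splitting the array and merging sorted halves.
After all merges, the sorted array is [8, 9, 14, 19, 19, 20].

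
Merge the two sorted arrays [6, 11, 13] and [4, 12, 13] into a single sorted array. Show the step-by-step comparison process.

Merging process:

Compare 6 vs 4: take 4 from right. Merged: [4]
Compare 6 vs 12: take 6 from left. Merged: [4, 6]
Compare 11 vs 12: take 11 from left. Merged: [4, 6, 11]
Compare 13 vs 12: take 12 from right. Merged: [4, 6, 11, 12]
Compare 13 vs 13: take 13 from left. Merged: [4, 6, 11, 12, 13]
Append remaining from right: [13]. Merged: [4, 6, 11, 12, 13, 13]

Final merged array: [4, 6, 11, 12, 13, 13]
Total comparisons: 5

The merged array is [4, 6, 11, 12, 13, 13], requiring 5 comparisons. The merge step runs in O(n) time where n is the total number of elements.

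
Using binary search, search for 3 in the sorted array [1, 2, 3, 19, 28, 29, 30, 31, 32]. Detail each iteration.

Binary search for 3 in [1, 2, 3, 19, 28, 29, 30, 31, 32]:

lo=0, hi=8, mid=4, arr[mid]=28 -> 28 > 3, search left half
lo=0, hi=3, mid=1, arr[mid]=2 -> 2 < 3, search right half
lo=2, hi=3, mid=2, arr[mid]=3 -> Found target at index 2!

Binary search finds 3 at index 2 after 3 comparisons. The search repeatedly halves the search space by comparing with the middle element.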